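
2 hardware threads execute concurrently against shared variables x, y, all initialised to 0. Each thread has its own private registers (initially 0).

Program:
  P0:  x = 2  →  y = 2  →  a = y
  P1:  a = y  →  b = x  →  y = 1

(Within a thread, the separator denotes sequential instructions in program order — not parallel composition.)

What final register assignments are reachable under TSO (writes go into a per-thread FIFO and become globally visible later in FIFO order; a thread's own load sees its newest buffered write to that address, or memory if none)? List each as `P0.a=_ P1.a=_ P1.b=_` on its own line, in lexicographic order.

outcome vector order: (P0.a,P1.a,P1.b)
|TSO outcomes| = 6

P0.a=1 P1.a=0 P1.b=0
P0.a=1 P1.a=0 P1.b=2
P0.a=1 P1.a=2 P1.b=2
P0.a=2 P1.a=0 P1.b=0
P0.a=2 P1.a=0 P1.b=2
P0.a=2 P1.a=2 P1.b=2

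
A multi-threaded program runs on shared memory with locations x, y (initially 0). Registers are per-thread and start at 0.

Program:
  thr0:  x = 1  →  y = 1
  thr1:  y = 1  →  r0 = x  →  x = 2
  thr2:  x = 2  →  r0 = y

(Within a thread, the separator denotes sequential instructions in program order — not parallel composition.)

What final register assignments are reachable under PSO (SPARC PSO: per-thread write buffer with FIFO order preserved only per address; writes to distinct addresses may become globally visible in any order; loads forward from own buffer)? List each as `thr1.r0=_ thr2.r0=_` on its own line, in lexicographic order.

outcome vector order: (thr1.r0,thr2.r0)
|PSO outcomes| = 6

thr1.r0=0 thr2.r0=0
thr1.r0=0 thr2.r0=1
thr1.r0=1 thr2.r0=0
thr1.r0=1 thr2.r0=1
thr1.r0=2 thr2.r0=0
thr1.r0=2 thr2.r0=1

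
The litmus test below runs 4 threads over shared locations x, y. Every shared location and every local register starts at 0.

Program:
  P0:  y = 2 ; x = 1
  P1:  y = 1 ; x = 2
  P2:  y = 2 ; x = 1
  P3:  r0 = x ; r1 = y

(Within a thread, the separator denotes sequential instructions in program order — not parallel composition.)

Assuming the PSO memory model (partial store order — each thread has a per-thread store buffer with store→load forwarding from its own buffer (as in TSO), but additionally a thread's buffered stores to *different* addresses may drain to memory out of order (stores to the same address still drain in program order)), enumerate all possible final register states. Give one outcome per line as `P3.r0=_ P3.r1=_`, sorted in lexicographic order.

outcome vector order: (P3.r0,P3.r1)
|PSO outcomes| = 9

P3.r0=0 P3.r1=0
P3.r0=0 P3.r1=1
P3.r0=0 P3.r1=2
P3.r0=1 P3.r1=0
P3.r0=1 P3.r1=1
P3.r0=1 P3.r1=2
P3.r0=2 P3.r1=0
P3.r0=2 P3.r1=1
P3.r0=2 P3.r1=2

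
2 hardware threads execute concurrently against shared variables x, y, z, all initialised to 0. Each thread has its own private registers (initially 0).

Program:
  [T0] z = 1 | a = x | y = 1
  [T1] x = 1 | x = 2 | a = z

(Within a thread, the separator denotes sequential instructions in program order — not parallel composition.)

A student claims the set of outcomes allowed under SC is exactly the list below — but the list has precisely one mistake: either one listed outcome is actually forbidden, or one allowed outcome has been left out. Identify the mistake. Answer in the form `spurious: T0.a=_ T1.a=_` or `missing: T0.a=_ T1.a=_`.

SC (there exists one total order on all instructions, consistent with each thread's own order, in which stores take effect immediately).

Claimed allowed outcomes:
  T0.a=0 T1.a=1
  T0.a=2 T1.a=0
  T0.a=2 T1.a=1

missing: T0.a=1 T1.a=1

outcome vector order: (T0.a,T1.a)
under SC → (0,1) (1,1) (2,0) (2,1)
SC∖claimed = {(1,1)}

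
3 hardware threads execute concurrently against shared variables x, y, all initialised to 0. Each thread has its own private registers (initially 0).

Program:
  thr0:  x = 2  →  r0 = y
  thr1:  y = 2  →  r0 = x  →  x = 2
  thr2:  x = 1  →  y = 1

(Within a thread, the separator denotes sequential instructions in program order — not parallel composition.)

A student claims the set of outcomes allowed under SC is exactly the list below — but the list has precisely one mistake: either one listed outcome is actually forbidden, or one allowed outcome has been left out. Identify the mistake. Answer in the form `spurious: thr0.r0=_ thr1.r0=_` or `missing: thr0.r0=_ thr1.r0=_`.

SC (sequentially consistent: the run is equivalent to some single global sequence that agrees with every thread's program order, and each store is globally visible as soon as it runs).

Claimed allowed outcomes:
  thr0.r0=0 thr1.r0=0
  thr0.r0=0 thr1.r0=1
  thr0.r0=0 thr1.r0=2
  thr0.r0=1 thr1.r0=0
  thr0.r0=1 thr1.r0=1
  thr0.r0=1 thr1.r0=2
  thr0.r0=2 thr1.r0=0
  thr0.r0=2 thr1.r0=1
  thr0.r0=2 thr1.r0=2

outcome vector order: (thr0.r0,thr1.r0)
[SC] allowed = {0/1, 0/2, 1/0, 1/1, 1/2, 2/0, 2/1, 2/2}
claimed∖SC = {0/0}

spurious: thr0.r0=0 thr1.r0=0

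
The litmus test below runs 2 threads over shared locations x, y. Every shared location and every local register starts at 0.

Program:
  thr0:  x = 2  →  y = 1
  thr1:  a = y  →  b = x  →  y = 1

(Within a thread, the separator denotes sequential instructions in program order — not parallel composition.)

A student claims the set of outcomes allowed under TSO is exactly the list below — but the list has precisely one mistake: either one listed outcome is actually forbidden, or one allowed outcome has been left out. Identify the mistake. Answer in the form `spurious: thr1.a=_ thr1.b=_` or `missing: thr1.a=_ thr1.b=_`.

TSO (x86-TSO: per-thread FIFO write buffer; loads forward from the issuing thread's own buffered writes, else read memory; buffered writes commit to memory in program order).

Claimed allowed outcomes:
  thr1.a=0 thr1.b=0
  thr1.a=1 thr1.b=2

missing: thr1.a=0 thr1.b=2

outcome vector order: (thr1.a,thr1.b)
TSO: 3 outcomes — {<0 0>, <0 2>, <1 2>}
TSO∖claimed = {<0 2>}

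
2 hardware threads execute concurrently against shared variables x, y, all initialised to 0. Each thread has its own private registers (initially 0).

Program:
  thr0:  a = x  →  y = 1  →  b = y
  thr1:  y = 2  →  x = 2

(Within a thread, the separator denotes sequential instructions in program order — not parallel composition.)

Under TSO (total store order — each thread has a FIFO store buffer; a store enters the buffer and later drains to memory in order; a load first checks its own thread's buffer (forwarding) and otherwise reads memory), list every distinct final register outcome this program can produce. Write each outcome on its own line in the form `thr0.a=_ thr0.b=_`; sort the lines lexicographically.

thr0.a=0 thr0.b=1
thr0.a=0 thr0.b=2
thr0.a=2 thr0.b=1

outcome vector order: (thr0.a,thr0.b)
|TSO outcomes| = 3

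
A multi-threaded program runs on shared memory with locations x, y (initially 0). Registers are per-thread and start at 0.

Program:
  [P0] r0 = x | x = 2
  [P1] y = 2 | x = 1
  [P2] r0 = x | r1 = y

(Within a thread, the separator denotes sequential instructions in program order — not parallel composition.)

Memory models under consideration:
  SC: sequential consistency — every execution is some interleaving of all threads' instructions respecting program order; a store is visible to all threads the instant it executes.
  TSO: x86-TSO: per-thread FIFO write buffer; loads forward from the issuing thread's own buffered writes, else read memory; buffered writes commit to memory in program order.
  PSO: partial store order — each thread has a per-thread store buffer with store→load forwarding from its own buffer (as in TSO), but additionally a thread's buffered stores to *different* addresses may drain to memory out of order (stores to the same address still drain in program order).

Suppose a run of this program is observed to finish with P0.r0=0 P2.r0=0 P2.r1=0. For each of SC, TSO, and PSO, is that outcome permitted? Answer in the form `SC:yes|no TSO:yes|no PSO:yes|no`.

outcome vector order: (P0.r0,P2.r0,P2.r1)
[SC] allowed = {<0 0 0> <0 0 2> <0 1 2> <0 2 0> <0 2 2> <1 0 0> <1 0 2> <1 1 2> <1 2 2>}
[TSO] allowed = {<0 0 0> <0 0 2> <0 1 2> <0 2 0> <0 2 2> <1 0 0> <1 0 2> <1 1 2> <1 2 2>}
[PSO] allowed = {<0 0 0> <0 0 2> <0 1 0> <0 1 2> <0 2 0> <0 2 2> <1 0 0> <1 0 2> <1 1 0> <1 1 2> <1 2 0> <1 2 2>}
target <0 0 0> ∈ {SC,TSO,PSO}

SC:yes TSO:yes PSO:yes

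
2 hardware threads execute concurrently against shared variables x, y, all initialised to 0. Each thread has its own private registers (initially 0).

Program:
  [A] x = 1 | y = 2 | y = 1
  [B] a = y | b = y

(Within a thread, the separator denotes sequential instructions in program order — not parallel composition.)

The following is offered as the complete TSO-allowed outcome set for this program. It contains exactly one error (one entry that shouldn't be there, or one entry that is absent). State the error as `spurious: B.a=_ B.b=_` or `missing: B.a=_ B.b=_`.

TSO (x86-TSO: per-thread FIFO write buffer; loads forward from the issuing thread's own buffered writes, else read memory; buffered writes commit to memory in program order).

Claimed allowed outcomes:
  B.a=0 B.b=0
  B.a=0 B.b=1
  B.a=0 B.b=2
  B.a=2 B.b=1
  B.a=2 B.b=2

outcome vector order: (B.a,B.b)
TSO (6): <0 0> <0 1> <0 2> <1 1> <2 1> <2 2>
TSO∖claimed = {<1 1>}

missing: B.a=1 B.b=1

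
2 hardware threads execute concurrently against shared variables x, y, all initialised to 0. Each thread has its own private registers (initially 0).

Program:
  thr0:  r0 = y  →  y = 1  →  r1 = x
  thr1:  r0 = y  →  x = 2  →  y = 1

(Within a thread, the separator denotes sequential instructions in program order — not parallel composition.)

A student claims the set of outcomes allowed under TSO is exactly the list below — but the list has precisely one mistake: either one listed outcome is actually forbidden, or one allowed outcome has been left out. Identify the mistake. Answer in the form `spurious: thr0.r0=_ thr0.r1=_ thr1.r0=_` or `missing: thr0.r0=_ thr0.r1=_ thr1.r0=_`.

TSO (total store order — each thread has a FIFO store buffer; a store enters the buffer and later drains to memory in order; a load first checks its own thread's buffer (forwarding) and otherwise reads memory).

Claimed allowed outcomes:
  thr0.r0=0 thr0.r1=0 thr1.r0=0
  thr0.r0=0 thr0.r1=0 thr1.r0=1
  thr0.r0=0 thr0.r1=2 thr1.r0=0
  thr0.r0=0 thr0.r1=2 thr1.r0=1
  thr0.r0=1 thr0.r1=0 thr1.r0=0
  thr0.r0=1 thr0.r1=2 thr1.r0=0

outcome vector order: (thr0.r0,thr0.r1,thr1.r0)
TSO (5): (0,0,0); (0,0,1); (0,2,0); (0,2,1); (1,2,0)
claimed∖TSO = {(1,0,0)}

spurious: thr0.r0=1 thr0.r1=0 thr1.r0=0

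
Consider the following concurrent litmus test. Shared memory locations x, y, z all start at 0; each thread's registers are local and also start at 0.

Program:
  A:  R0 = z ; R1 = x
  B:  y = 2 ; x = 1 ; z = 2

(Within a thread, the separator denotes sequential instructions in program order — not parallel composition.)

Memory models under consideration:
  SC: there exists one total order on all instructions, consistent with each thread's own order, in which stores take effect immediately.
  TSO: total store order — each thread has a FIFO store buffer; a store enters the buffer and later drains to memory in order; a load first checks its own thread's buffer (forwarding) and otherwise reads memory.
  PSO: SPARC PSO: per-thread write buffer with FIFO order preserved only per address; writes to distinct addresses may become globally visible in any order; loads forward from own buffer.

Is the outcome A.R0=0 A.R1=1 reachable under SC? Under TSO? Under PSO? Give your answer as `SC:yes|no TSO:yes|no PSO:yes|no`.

outcome vector order: (A.R0,A.R1)
SC: 3 outcomes — {<0 0>; <0 1>; <2 1>}
TSO: 3 outcomes — {<0 0>; <0 1>; <2 1>}
PSO: 4 outcomes — {<0 0>; <0 1>; <2 0>; <2 1>}
target <0 1> ∈ {SC,TSO,PSO}

SC:yes TSO:yes PSO:yes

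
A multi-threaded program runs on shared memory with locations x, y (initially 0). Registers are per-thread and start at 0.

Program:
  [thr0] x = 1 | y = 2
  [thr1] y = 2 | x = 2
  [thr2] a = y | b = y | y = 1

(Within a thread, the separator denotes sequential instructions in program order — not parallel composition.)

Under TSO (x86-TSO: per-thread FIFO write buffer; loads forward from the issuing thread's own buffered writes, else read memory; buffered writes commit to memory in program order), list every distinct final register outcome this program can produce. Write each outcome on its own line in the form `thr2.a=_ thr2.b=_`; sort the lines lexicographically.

thr2.a=0 thr2.b=0
thr2.a=0 thr2.b=2
thr2.a=2 thr2.b=2

outcome vector order: (thr2.a,thr2.b)
|TSO outcomes| = 3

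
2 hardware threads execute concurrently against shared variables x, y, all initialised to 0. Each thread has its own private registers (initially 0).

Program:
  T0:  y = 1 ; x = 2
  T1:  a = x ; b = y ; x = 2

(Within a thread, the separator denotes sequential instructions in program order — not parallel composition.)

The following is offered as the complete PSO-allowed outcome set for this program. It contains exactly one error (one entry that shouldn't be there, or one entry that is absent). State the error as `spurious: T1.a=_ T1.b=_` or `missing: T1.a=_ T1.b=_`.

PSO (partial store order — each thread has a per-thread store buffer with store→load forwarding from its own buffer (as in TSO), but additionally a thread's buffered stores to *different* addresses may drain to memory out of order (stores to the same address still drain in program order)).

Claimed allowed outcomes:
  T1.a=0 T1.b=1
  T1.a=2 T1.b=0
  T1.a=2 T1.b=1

missing: T1.a=0 T1.b=0

outcome vector order: (T1.a,T1.b)
PSO (4): 00 01 20 21
PSO∖claimed = {00}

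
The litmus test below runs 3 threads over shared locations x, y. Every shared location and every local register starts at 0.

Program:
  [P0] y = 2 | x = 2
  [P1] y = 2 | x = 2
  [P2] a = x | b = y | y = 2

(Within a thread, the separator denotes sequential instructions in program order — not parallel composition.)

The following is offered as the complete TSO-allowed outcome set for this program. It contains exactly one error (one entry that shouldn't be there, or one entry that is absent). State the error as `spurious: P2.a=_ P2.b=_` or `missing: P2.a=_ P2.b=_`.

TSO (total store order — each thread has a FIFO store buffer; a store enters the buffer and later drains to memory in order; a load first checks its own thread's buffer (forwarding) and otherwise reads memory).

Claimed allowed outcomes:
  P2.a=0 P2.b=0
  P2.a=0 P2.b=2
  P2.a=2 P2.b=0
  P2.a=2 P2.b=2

outcome vector order: (P2.a,P2.b)
TSO (3): (0,0); (0,2); (2,2)
claimed∖TSO = {(2,0)}

spurious: P2.a=2 P2.b=0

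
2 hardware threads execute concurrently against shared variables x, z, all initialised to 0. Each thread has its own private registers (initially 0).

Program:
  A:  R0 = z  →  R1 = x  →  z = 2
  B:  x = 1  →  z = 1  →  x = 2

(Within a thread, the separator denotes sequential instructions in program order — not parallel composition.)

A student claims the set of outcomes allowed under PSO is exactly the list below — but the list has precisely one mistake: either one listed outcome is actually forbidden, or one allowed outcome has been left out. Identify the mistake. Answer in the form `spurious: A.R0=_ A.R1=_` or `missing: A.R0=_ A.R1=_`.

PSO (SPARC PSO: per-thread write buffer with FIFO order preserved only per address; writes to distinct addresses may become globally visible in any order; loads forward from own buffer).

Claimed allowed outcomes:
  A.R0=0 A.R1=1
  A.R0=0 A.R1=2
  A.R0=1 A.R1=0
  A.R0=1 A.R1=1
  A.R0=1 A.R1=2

missing: A.R0=0 A.R1=0

outcome vector order: (A.R0,A.R1)
PSO: 6 outcomes — {<0 0>; <0 1>; <0 2>; <1 0>; <1 1>; <1 2>}
PSO∖claimed = {<0 0>}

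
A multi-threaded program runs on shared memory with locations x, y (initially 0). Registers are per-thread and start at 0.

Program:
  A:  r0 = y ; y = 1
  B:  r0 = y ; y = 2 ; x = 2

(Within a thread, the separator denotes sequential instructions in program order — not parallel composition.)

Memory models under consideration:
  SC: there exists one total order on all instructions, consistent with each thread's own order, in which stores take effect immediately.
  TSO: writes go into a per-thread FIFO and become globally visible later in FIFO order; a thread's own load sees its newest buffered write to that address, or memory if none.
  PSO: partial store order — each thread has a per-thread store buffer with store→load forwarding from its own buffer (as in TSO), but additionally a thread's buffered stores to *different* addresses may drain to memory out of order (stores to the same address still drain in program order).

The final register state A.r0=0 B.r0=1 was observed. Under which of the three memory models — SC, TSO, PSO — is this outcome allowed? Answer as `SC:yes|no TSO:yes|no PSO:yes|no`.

outcome vector order: (A.r0,B.r0)
[SC] allowed = {<0 0> <0 1> <2 0>}
[TSO] allowed = {<0 0> <0 1> <2 0>}
[PSO] allowed = {<0 0> <0 1> <2 0>}
target <0 1> ∈ {SC,TSO,PSO}

SC:yes TSO:yes PSO:yes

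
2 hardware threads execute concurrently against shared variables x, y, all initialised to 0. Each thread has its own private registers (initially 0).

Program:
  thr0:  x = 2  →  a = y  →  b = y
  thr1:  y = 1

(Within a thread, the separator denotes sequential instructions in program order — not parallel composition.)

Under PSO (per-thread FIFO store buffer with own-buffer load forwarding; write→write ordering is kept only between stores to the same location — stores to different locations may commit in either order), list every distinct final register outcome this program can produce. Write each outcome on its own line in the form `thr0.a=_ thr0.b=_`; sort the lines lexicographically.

outcome vector order: (thr0.a,thr0.b)
|PSO outcomes| = 3

thr0.a=0 thr0.b=0
thr0.a=0 thr0.b=1
thr0.a=1 thr0.b=1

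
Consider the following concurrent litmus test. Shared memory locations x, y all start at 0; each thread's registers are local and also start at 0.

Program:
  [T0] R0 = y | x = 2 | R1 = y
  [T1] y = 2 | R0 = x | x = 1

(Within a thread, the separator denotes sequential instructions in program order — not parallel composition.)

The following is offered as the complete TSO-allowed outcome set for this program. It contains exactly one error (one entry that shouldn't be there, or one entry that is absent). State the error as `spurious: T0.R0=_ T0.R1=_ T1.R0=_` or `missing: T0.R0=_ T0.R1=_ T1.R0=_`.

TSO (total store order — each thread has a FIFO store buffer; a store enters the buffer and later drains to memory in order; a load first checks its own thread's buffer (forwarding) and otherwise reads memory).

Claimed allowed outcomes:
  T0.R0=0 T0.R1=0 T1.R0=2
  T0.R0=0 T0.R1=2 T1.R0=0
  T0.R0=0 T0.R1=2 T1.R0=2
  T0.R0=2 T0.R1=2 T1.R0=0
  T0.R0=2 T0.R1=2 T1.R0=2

missing: T0.R0=0 T0.R1=0 T1.R0=0

outcome vector order: (T0.R0,T0.R1,T1.R0)
under TSO → (0,0,0), (0,0,2), (0,2,0), (0,2,2), (2,2,0), (2,2,2)
TSO∖claimed = {(0,0,0)}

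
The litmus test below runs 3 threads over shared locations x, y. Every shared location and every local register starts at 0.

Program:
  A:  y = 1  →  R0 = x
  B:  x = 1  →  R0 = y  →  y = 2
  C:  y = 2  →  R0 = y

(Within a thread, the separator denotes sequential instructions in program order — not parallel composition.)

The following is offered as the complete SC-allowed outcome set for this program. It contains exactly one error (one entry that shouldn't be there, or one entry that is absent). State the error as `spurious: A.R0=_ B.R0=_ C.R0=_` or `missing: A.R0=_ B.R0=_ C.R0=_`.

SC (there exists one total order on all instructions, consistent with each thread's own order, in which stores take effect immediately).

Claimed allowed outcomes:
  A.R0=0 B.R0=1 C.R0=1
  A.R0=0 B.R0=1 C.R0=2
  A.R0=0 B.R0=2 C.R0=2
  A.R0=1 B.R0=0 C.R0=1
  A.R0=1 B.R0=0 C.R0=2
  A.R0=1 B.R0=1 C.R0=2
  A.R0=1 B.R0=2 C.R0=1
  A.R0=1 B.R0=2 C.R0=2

outcome vector order: (A.R0,B.R0,C.R0)
SC (9): 0/1/1, 0/1/2, 0/2/2, 1/0/1, 1/0/2, 1/1/1, 1/1/2, 1/2/1, 1/2/2
SC∖claimed = {1/1/1}

missing: A.R0=1 B.R0=1 C.R0=1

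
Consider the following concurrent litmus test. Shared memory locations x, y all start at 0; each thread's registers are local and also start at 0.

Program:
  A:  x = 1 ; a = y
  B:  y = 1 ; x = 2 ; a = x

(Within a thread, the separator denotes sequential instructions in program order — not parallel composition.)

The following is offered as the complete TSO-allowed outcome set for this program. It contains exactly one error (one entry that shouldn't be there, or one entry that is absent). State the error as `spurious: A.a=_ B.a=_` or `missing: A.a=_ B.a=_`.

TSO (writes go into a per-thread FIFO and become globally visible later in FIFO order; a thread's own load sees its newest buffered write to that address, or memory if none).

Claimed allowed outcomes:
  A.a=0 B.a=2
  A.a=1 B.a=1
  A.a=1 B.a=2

missing: A.a=0 B.a=1

outcome vector order: (A.a,B.a)
under TSO → (0,1) (0,2) (1,1) (1,2)
TSO∖claimed = {(0,1)}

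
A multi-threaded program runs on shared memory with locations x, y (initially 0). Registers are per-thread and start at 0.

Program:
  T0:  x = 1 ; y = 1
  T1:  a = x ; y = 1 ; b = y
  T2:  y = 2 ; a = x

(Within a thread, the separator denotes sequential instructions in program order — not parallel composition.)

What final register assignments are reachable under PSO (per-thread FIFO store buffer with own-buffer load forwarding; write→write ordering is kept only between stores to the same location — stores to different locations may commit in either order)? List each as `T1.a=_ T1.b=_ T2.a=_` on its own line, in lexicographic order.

T1.a=0 T1.b=1 T2.a=0
T1.a=0 T1.b=1 T2.a=1
T1.a=0 T1.b=2 T2.a=0
T1.a=0 T1.b=2 T2.a=1
T1.a=1 T1.b=1 T2.a=0
T1.a=1 T1.b=1 T2.a=1
T1.a=1 T1.b=2 T2.a=0
T1.a=1 T1.b=2 T2.a=1

outcome vector order: (T1.a,T1.b,T2.a)
|PSO outcomes| = 8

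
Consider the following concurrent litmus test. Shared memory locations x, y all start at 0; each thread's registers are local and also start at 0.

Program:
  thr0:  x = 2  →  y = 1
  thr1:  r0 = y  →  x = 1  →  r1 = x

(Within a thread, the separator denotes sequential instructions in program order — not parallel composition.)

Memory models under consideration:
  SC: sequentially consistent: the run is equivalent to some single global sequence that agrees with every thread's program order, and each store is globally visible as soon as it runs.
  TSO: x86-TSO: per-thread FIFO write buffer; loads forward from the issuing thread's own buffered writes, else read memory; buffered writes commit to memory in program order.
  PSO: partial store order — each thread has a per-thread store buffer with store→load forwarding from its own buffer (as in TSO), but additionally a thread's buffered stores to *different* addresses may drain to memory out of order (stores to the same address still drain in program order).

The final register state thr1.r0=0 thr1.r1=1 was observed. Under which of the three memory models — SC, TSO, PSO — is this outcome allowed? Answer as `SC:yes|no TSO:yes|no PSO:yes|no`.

SC:yes TSO:yes PSO:yes

outcome vector order: (thr1.r0,thr1.r1)
under SC → (0,1) (0,2) (1,1)
under TSO → (0,1) (0,2) (1,1)
under PSO → (0,1) (0,2) (1,1) (1,2)
target (0,1) ∈ {SC,TSO,PSO}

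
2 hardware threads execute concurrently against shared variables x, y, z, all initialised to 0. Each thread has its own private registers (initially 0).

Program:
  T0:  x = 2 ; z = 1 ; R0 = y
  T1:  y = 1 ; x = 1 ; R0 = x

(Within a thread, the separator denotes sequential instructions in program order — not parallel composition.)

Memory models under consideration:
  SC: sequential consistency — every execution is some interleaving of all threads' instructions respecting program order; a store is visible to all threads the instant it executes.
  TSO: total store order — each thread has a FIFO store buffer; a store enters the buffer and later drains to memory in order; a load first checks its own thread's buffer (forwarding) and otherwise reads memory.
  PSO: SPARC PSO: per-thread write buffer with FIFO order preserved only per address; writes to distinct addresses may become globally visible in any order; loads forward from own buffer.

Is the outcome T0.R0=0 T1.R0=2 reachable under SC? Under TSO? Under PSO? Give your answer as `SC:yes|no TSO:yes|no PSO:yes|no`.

SC:no TSO:yes PSO:yes

outcome vector order: (T0.R0,T1.R0)
SC (3): 01 11 12
TSO (4): 01 02 11 12
PSO (4): 01 02 11 12
target 02 ∈ {TSO,PSO}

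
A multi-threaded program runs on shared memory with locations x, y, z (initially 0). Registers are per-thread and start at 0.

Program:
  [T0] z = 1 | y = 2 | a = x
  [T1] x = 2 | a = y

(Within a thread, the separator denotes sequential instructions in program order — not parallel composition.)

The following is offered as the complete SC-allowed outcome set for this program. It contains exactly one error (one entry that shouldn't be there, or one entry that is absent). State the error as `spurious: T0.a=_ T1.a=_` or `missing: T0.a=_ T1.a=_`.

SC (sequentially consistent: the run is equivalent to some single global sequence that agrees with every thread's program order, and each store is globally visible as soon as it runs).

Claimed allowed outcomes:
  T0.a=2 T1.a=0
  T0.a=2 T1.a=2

missing: T0.a=0 T1.a=2

outcome vector order: (T0.a,T1.a)
SC: 3 outcomes — {0/2; 2/0; 2/2}
SC∖claimed = {0/2}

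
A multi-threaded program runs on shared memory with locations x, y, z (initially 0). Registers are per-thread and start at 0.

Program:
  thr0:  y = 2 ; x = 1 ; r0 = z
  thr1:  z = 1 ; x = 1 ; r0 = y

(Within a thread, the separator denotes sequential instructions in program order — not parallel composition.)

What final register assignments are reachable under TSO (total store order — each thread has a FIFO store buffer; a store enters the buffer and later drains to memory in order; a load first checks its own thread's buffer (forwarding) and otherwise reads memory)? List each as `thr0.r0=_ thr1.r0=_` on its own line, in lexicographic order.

outcome vector order: (thr0.r0,thr1.r0)
|TSO outcomes| = 4

thr0.r0=0 thr1.r0=0
thr0.r0=0 thr1.r0=2
thr0.r0=1 thr1.r0=0
thr0.r0=1 thr1.r0=2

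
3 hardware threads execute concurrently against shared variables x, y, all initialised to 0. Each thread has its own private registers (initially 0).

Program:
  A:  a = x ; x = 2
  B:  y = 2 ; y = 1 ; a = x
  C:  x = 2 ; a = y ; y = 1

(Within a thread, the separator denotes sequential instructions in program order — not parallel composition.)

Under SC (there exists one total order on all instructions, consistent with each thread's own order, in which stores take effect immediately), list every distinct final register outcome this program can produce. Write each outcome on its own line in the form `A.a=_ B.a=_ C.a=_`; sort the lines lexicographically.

outcome vector order: (A.a,B.a,C.a)
|SC outcomes| = 8

A.a=0 B.a=0 C.a=1
A.a=0 B.a=2 C.a=0
A.a=0 B.a=2 C.a=1
A.a=0 B.a=2 C.a=2
A.a=2 B.a=0 C.a=1
A.a=2 B.a=2 C.a=0
A.a=2 B.a=2 C.a=1
A.a=2 B.a=2 C.a=2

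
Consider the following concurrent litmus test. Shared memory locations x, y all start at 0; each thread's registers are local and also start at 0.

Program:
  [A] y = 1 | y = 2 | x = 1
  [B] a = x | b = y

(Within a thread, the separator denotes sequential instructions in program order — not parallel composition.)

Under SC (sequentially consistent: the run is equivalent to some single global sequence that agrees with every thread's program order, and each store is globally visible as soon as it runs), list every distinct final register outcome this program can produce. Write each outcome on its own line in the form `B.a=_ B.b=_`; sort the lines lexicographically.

outcome vector order: (B.a,B.b)
|SC outcomes| = 4

B.a=0 B.b=0
B.a=0 B.b=1
B.a=0 B.b=2
B.a=1 B.b=2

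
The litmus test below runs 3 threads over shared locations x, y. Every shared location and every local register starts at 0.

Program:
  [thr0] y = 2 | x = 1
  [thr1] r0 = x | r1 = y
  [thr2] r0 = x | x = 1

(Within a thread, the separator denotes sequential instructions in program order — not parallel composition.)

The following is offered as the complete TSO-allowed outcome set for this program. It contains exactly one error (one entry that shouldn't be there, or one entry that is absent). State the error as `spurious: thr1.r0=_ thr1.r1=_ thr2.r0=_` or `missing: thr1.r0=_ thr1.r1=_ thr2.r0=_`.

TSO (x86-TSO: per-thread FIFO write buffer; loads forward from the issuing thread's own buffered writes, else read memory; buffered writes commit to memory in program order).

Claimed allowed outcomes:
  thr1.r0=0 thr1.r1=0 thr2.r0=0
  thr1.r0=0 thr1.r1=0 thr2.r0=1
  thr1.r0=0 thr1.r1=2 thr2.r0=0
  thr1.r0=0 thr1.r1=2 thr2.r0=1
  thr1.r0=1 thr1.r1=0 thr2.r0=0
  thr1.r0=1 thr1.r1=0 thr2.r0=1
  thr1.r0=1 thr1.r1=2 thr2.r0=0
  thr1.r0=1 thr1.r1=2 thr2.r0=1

spurious: thr1.r0=1 thr1.r1=0 thr2.r0=1

outcome vector order: (thr1.r0,thr1.r1,thr2.r0)
under TSO → (0,0,0) (0,0,1) (0,2,0) (0,2,1) (1,0,0) (1,2,0) (1,2,1)
claimed∖TSO = {(1,0,1)}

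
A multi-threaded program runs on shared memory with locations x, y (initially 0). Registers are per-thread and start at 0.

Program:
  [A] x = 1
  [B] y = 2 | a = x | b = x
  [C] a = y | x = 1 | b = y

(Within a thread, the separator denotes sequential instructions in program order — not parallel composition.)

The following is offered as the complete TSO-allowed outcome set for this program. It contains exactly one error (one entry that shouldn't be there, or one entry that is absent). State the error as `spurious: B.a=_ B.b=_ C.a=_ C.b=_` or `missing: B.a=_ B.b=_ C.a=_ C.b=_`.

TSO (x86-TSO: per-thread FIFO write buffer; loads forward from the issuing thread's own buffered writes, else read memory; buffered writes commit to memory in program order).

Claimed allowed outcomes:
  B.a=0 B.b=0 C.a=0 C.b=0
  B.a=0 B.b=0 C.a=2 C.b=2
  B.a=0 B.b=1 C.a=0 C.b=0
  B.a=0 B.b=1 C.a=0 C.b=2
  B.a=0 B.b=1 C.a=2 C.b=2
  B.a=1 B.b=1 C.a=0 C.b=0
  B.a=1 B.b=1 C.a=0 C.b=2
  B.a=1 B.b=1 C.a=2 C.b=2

missing: B.a=0 B.b=0 C.a=0 C.b=2

outcome vector order: (B.a,B.b,C.a,C.b)
[TSO] allowed = {0/0/0/0, 0/0/0/2, 0/0/2/2, 0/1/0/0, 0/1/0/2, 0/1/2/2, 1/1/0/0, 1/1/0/2, 1/1/2/2}
TSO∖claimed = {0/0/0/2}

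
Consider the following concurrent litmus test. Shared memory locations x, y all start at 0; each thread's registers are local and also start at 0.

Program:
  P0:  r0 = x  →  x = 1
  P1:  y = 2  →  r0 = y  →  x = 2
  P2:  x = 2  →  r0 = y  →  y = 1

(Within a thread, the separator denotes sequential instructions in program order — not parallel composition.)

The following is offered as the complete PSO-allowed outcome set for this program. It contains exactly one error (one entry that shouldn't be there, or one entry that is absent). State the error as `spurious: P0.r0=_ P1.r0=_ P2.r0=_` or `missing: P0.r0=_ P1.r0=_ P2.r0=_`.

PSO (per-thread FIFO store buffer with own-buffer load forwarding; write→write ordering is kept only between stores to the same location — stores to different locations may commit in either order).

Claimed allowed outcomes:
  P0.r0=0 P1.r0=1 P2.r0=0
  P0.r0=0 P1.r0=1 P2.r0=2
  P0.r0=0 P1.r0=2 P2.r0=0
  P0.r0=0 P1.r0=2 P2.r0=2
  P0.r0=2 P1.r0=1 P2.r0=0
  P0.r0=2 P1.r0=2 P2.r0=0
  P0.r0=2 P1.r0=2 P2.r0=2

missing: P0.r0=2 P1.r0=1 P2.r0=2

outcome vector order: (P0.r0,P1.r0,P2.r0)
under PSO → (0,1,0); (0,1,2); (0,2,0); (0,2,2); (2,1,0); (2,1,2); (2,2,0); (2,2,2)
PSO∖claimed = {(2,1,2)}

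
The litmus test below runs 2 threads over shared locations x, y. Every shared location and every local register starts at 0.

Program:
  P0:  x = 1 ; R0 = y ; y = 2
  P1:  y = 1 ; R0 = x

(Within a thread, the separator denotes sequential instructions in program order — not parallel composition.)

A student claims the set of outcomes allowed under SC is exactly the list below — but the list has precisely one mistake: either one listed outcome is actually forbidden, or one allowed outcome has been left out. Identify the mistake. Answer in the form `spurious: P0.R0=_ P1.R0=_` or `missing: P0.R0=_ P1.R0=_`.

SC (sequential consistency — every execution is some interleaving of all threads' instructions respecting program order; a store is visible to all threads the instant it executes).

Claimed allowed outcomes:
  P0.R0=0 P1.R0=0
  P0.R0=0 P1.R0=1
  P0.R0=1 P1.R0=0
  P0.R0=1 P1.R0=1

spurious: P0.R0=0 P1.R0=0

outcome vector order: (P0.R0,P1.R0)
SC (3): 0/1, 1/0, 1/1
claimed∖SC = {0/0}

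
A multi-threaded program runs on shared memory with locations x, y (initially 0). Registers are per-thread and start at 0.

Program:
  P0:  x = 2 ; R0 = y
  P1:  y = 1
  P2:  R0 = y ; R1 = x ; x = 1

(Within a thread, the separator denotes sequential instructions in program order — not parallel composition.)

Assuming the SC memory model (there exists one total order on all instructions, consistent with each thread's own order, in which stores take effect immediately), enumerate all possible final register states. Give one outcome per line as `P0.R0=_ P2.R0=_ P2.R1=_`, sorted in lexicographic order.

P0.R0=0 P2.R0=0 P2.R1=0
P0.R0=0 P2.R0=0 P2.R1=2
P0.R0=0 P2.R0=1 P2.R1=2
P0.R0=1 P2.R0=0 P2.R1=0
P0.R0=1 P2.R0=0 P2.R1=2
P0.R0=1 P2.R0=1 P2.R1=0
P0.R0=1 P2.R0=1 P2.R1=2

outcome vector order: (P0.R0,P2.R0,P2.R1)
|SC outcomes| = 7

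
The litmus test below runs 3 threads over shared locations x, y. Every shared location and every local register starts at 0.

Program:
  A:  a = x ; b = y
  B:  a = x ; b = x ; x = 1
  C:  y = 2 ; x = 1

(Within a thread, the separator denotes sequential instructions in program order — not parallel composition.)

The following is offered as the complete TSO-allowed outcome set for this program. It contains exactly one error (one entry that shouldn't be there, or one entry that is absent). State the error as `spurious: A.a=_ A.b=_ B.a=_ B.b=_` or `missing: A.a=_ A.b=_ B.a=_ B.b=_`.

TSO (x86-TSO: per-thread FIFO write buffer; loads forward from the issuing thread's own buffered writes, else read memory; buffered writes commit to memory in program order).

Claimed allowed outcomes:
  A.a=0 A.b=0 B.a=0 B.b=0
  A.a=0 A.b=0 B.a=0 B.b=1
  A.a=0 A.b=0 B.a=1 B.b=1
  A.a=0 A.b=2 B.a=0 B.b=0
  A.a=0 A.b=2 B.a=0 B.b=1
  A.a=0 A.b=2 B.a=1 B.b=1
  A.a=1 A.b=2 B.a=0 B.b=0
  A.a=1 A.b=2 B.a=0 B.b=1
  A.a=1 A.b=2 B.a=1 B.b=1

missing: A.a=1 A.b=0 B.a=0 B.b=0

outcome vector order: (A.a,A.b,B.a,B.b)
TSO: 10 outcomes — {0000; 0001; 0011; 0200; 0201; 0211; 1000; 1200; 1201; 1211}
TSO∖claimed = {1000}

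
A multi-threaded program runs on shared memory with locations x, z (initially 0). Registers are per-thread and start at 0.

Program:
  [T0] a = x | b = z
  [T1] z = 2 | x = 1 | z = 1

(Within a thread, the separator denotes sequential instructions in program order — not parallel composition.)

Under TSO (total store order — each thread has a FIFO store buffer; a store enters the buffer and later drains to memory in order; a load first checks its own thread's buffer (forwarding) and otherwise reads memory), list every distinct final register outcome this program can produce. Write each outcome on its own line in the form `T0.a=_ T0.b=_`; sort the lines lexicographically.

T0.a=0 T0.b=0
T0.a=0 T0.b=1
T0.a=0 T0.b=2
T0.a=1 T0.b=1
T0.a=1 T0.b=2

outcome vector order: (T0.a,T0.b)
|TSO outcomes| = 5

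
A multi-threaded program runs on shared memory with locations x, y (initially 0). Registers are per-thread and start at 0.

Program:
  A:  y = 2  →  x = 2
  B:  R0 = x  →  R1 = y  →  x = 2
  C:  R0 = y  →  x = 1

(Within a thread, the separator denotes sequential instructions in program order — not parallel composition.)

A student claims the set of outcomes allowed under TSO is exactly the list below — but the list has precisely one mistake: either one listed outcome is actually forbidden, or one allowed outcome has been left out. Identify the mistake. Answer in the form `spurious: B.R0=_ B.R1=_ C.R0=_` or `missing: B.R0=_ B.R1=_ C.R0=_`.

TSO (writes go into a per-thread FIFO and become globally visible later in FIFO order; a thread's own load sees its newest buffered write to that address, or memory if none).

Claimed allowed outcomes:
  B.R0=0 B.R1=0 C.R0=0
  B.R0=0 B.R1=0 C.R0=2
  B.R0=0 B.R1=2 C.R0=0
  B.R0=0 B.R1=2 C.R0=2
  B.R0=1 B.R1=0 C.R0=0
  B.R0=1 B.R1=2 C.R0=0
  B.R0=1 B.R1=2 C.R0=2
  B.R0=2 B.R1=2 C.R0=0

missing: B.R0=2 B.R1=2 C.R0=2

outcome vector order: (B.R0,B.R1,C.R0)
TSO: 9 outcomes — {(0,0,0); (0,0,2); (0,2,0); (0,2,2); (1,0,0); (1,2,0); (1,2,2); (2,2,0); (2,2,2)}
TSO∖claimed = {(2,2,2)}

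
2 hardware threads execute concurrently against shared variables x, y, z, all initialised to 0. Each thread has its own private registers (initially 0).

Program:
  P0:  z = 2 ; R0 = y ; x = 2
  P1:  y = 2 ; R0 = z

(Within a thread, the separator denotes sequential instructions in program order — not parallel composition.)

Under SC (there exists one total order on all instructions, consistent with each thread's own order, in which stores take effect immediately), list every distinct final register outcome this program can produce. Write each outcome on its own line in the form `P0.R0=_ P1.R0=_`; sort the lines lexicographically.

P0.R0=0 P1.R0=2
P0.R0=2 P1.R0=0
P0.R0=2 P1.R0=2

outcome vector order: (P0.R0,P1.R0)
|SC outcomes| = 3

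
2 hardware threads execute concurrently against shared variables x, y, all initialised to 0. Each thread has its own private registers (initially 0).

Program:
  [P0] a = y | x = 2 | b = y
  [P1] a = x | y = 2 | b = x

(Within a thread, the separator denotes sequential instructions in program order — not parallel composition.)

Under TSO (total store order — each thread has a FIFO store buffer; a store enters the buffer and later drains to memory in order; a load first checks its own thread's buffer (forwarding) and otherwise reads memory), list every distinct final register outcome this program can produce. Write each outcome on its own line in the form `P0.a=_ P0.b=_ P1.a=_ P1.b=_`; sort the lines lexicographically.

outcome vector order: (P0.a,P0.b,P1.a,P1.b)
|TSO outcomes| = 8

P0.a=0 P0.b=0 P1.a=0 P1.b=0
P0.a=0 P0.b=0 P1.a=0 P1.b=2
P0.a=0 P0.b=0 P1.a=2 P1.b=2
P0.a=0 P0.b=2 P1.a=0 P1.b=0
P0.a=0 P0.b=2 P1.a=0 P1.b=2
P0.a=0 P0.b=2 P1.a=2 P1.b=2
P0.a=2 P0.b=2 P1.a=0 P1.b=0
P0.a=2 P0.b=2 P1.a=0 P1.b=2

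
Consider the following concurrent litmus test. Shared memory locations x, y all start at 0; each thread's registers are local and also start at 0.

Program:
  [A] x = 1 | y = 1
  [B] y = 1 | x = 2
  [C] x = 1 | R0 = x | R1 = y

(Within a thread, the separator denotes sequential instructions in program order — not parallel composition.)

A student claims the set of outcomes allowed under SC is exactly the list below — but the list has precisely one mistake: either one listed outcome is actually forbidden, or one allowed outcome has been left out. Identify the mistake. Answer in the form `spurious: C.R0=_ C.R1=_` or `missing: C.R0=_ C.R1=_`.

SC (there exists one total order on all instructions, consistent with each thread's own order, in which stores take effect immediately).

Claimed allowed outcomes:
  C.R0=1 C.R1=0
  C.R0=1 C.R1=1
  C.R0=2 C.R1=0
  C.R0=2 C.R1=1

spurious: C.R0=2 C.R1=0

outcome vector order: (C.R0,C.R1)
SC: 3 outcomes — {<1 0> <1 1> <2 1>}
claimed∖SC = {<2 0>}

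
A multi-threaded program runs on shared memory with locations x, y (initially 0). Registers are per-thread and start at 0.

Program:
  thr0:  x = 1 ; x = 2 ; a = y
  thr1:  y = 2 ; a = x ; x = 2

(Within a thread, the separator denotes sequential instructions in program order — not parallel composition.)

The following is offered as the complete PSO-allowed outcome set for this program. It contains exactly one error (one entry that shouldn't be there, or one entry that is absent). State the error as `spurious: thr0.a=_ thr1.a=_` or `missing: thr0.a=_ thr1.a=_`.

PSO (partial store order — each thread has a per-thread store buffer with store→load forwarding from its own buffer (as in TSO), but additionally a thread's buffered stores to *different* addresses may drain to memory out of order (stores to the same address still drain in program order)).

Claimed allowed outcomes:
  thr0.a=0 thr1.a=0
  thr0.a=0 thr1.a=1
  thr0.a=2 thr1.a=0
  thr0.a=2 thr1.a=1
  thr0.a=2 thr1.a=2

missing: thr0.a=0 thr1.a=2

outcome vector order: (thr0.a,thr1.a)
PSO: 6 outcomes — {0/0 0/1 0/2 2/0 2/1 2/2}
PSO∖claimed = {0/2}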